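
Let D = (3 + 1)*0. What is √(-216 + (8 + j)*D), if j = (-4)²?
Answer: 6*I*√6 ≈ 14.697*I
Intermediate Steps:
j = 16
D = 0 (D = 4*0 = 0)
√(-216 + (8 + j)*D) = √(-216 + (8 + 16)*0) = √(-216 + 24*0) = √(-216 + 0) = √(-216) = 6*I*√6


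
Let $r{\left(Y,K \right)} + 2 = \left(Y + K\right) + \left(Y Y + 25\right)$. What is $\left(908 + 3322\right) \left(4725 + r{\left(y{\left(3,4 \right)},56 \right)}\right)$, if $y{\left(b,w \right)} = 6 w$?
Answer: $22858920$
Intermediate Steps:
$r{\left(Y,K \right)} = 23 + K + Y + Y^{2}$ ($r{\left(Y,K \right)} = -2 + \left(\left(Y + K\right) + \left(Y Y + 25\right)\right) = -2 + \left(\left(K + Y\right) + \left(Y^{2} + 25\right)\right) = -2 + \left(\left(K + Y\right) + \left(25 + Y^{2}\right)\right) = -2 + \left(25 + K + Y + Y^{2}\right) = 23 + K + Y + Y^{2}$)
$\left(908 + 3322\right) \left(4725 + r{\left(y{\left(3,4 \right)},56 \right)}\right) = \left(908 + 3322\right) \left(4725 + \left(23 + 56 + 6 \cdot 4 + \left(6 \cdot 4\right)^{2}\right)\right) = 4230 \left(4725 + \left(23 + 56 + 24 + 24^{2}\right)\right) = 4230 \left(4725 + \left(23 + 56 + 24 + 576\right)\right) = 4230 \left(4725 + 679\right) = 4230 \cdot 5404 = 22858920$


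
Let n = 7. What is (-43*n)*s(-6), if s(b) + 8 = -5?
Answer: 3913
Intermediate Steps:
s(b) = -13 (s(b) = -8 - 5 = -13)
(-43*n)*s(-6) = -43*7*(-13) = -301*(-13) = 3913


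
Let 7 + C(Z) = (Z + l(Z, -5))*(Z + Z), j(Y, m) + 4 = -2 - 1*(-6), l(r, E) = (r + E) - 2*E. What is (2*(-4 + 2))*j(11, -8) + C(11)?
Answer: 587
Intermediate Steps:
l(r, E) = r - E (l(r, E) = (E + r) - 2*E = r - E)
j(Y, m) = 0 (j(Y, m) = -4 + (-2 - 1*(-6)) = -4 + (-2 + 6) = -4 + 4 = 0)
C(Z) = -7 + 2*Z*(5 + 2*Z) (C(Z) = -7 + (Z + (Z - 1*(-5)))*(Z + Z) = -7 + (Z + (Z + 5))*(2*Z) = -7 + (Z + (5 + Z))*(2*Z) = -7 + (5 + 2*Z)*(2*Z) = -7 + 2*Z*(5 + 2*Z))
(2*(-4 + 2))*j(11, -8) + C(11) = (2*(-4 + 2))*0 + (-7 + 4*11² + 10*11) = (2*(-2))*0 + (-7 + 4*121 + 110) = -4*0 + (-7 + 484 + 110) = 0 + 587 = 587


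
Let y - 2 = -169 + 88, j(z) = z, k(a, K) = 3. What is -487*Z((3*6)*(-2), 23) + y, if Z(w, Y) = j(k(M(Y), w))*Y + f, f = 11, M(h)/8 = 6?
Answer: -39039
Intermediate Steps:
M(h) = 48 (M(h) = 8*6 = 48)
y = -79 (y = 2 + (-169 + 88) = 2 - 81 = -79)
Z(w, Y) = 11 + 3*Y (Z(w, Y) = 3*Y + 11 = 11 + 3*Y)
-487*Z((3*6)*(-2), 23) + y = -487*(11 + 3*23) - 79 = -487*(11 + 69) - 79 = -487*80 - 79 = -38960 - 79 = -39039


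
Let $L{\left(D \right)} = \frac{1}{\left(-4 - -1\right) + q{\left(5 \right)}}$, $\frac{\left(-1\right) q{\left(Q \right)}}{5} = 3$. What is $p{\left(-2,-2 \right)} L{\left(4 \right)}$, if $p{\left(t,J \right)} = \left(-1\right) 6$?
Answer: $\frac{1}{3} \approx 0.33333$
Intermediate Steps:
$q{\left(Q \right)} = -15$ ($q{\left(Q \right)} = \left(-5\right) 3 = -15$)
$p{\left(t,J \right)} = -6$
$L{\left(D \right)} = - \frac{1}{18}$ ($L{\left(D \right)} = \frac{1}{\left(-4 - -1\right) - 15} = \frac{1}{\left(-4 + 1\right) - 15} = \frac{1}{-3 - 15} = \frac{1}{-18} = - \frac{1}{18}$)
$p{\left(-2,-2 \right)} L{\left(4 \right)} = \left(-6\right) \left(- \frac{1}{18}\right) = \frac{1}{3}$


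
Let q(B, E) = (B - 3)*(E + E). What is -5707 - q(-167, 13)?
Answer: -1287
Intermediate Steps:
q(B, E) = 2*E*(-3 + B) (q(B, E) = (-3 + B)*(2*E) = 2*E*(-3 + B))
-5707 - q(-167, 13) = -5707 - 2*13*(-3 - 167) = -5707 - 2*13*(-170) = -5707 - 1*(-4420) = -5707 + 4420 = -1287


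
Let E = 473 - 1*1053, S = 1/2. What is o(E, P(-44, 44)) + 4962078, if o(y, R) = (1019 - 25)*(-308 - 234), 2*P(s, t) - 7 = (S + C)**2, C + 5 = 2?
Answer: 4423330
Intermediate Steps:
C = -3 (C = -5 + 2 = -3)
S = 1/2 ≈ 0.50000
P(s, t) = 53/8 (P(s, t) = 7/2 + (1/2 - 3)**2/2 = 7/2 + (-5/2)**2/2 = 7/2 + (1/2)*(25/4) = 7/2 + 25/8 = 53/8)
E = -580 (E = 473 - 1053 = -580)
o(y, R) = -538748 (o(y, R) = 994*(-542) = -538748)
o(E, P(-44, 44)) + 4962078 = -538748 + 4962078 = 4423330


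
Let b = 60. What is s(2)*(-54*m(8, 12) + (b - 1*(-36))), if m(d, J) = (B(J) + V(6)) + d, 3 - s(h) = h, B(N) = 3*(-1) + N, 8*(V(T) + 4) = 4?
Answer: -633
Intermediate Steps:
V(T) = -7/2 (V(T) = -4 + (⅛)*4 = -4 + ½ = -7/2)
B(N) = -3 + N
s(h) = 3 - h
m(d, J) = -13/2 + J + d (m(d, J) = ((-3 + J) - 7/2) + d = (-13/2 + J) + d = -13/2 + J + d)
s(2)*(-54*m(8, 12) + (b - 1*(-36))) = (3 - 1*2)*(-54*(-13/2 + 12 + 8) + (60 - 1*(-36))) = (3 - 2)*(-54*27/2 + (60 + 36)) = 1*(-729 + 96) = 1*(-633) = -633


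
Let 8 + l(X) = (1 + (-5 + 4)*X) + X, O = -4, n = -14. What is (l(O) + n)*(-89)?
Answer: 1869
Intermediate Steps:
l(X) = -7 (l(X) = -8 + ((1 + (-5 + 4)*X) + X) = -8 + ((1 - X) + X) = -8 + 1 = -7)
(l(O) + n)*(-89) = (-7 - 14)*(-89) = -21*(-89) = 1869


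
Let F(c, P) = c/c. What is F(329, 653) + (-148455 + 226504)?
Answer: 78050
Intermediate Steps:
F(c, P) = 1
F(329, 653) + (-148455 + 226504) = 1 + (-148455 + 226504) = 1 + 78049 = 78050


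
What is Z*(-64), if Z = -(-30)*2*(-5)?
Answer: 19200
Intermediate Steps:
Z = -300 (Z = -10*(-6)*(-5) = 60*(-5) = -300)
Z*(-64) = -300*(-64) = 19200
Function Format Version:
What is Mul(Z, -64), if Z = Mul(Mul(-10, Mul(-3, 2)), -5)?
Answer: 19200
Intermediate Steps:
Z = -300 (Z = Mul(Mul(-10, -6), -5) = Mul(60, -5) = -300)
Mul(Z, -64) = Mul(-300, -64) = 19200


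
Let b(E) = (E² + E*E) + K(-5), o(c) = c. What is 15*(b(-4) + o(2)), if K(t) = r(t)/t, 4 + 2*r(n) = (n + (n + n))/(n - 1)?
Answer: 2049/4 ≈ 512.25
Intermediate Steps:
r(n) = -2 + 3*n/(2*(-1 + n)) (r(n) = -2 + ((n + (n + n))/(n - 1))/2 = -2 + ((n + 2*n)/(-1 + n))/2 = -2 + ((3*n)/(-1 + n))/2 = -2 + (3*n/(-1 + n))/2 = -2 + 3*n/(2*(-1 + n)))
K(t) = (4 - t)/(2*t*(-1 + t)) (K(t) = ((4 - t)/(2*(-1 + t)))/t = (4 - t)/(2*t*(-1 + t)))
b(E) = 3/20 + 2*E² (b(E) = (E² + E*E) + (½)*(4 - 1*(-5))/(-5*(-1 - 5)) = (E² + E²) + (½)*(-⅕)*(4 + 5)/(-6) = 2*E² + (½)*(-⅕)*(-⅙)*9 = 2*E² + 3/20 = 3/20 + 2*E²)
15*(b(-4) + o(2)) = 15*((3/20 + 2*(-4)²) + 2) = 15*((3/20 + 2*16) + 2) = 15*((3/20 + 32) + 2) = 15*(643/20 + 2) = 15*(683/20) = 2049/4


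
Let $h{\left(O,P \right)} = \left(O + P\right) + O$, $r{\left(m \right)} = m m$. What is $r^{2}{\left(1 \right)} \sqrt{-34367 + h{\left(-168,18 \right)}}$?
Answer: $i \sqrt{34685} \approx 186.24 i$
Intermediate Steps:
$r{\left(m \right)} = m^{2}$
$h{\left(O,P \right)} = P + 2 O$
$r^{2}{\left(1 \right)} \sqrt{-34367 + h{\left(-168,18 \right)}} = \left(1^{2}\right)^{2} \sqrt{-34367 + \left(18 + 2 \left(-168\right)\right)} = 1^{2} \sqrt{-34367 + \left(18 - 336\right)} = 1 \sqrt{-34367 - 318} = 1 \sqrt{-34685} = 1 i \sqrt{34685} = i \sqrt{34685}$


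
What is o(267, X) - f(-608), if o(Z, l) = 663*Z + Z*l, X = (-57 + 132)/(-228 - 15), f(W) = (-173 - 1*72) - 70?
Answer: 4785847/27 ≈ 1.7725e+5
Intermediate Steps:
f(W) = -315 (f(W) = (-173 - 72) - 70 = -245 - 70 = -315)
X = -25/81 (X = 75/(-243) = 75*(-1/243) = -25/81 ≈ -0.30864)
o(267, X) - f(-608) = 267*(663 - 25/81) - 1*(-315) = 267*(53678/81) + 315 = 4777342/27 + 315 = 4785847/27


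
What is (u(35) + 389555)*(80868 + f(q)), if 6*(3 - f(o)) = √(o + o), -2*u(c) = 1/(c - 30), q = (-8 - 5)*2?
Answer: 315036943179/10 - 3895549*I*√13/30 ≈ 3.1504e+10 - 4.6819e+5*I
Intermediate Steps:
q = -26 (q = -13*2 = -26)
u(c) = -1/(2*(-30 + c)) (u(c) = -1/(2*(c - 30)) = -1/(2*(-30 + c)))
f(o) = 3 - √2*√o/6 (f(o) = 3 - √(o + o)/6 = 3 - √2*√o/6)
(u(35) + 389555)*(80868 + f(q)) = (-1/(-60 + 2*35) + 389555)*(80868 + (3 - √2*√(-26)/6)) = (-1/(-60 + 70) + 389555)*(80868 + (3 - √2*I*√26/6)) = (-1/10 + 389555)*(80868 + (3 - I*√13/3)) = (-1*⅒ + 389555)*(80871 - I*√13/3) = (-⅒ + 389555)*(80871 - I*√13/3) = 3895549*(80871 - I*√13/3)/10 = 315036943179/10 - 3895549*I*√13/30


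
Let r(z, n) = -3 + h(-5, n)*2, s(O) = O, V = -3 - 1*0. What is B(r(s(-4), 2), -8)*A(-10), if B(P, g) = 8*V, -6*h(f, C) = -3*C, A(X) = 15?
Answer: -360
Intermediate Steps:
V = -3 (V = -3 + 0 = -3)
h(f, C) = C/2 (h(f, C) = -(-1)*C/2 = C/2)
r(z, n) = -3 + n (r(z, n) = -3 + (n/2)*2 = -3 + n)
B(P, g) = -24 (B(P, g) = 8*(-3) = -24)
B(r(s(-4), 2), -8)*A(-10) = -24*15 = -360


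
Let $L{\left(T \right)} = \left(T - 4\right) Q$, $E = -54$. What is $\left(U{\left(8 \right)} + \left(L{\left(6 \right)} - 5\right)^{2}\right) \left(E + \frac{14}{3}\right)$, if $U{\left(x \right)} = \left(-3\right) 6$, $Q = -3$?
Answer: $- \frac{15244}{3} \approx -5081.3$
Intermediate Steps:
$L{\left(T \right)} = 12 - 3 T$ ($L{\left(T \right)} = \left(T - 4\right) \left(-3\right) = \left(-4 + T\right) \left(-3\right) = 12 - 3 T$)
$U{\left(x \right)} = -18$
$\left(U{\left(8 \right)} + \left(L{\left(6 \right)} - 5\right)^{2}\right) \left(E + \frac{14}{3}\right) = \left(-18 + \left(\left(12 - 18\right) - 5\right)^{2}\right) \left(-54 + \frac{14}{3}\right) = \left(-18 + \left(\left(12 - 18\right) - 5\right)^{2}\right) \left(-54 + 14 \cdot \frac{1}{3}\right) = \left(-18 + \left(-6 - 5\right)^{2}\right) \left(-54 + \frac{14}{3}\right) = \left(-18 + \left(-11\right)^{2}\right) \left(- \frac{148}{3}\right) = \left(-18 + 121\right) \left(- \frac{148}{3}\right) = 103 \left(- \frac{148}{3}\right) = - \frac{15244}{3}$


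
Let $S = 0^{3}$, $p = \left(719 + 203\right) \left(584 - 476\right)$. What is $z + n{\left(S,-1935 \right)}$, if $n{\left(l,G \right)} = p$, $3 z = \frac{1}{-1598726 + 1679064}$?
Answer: $\frac{23999210065}{241014} \approx 99576.0$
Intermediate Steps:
$p = 99576$ ($p = 922 \cdot 108 = 99576$)
$S = 0$
$z = \frac{1}{241014}$ ($z = \frac{1}{3 \left(-1598726 + 1679064\right)} = \frac{1}{3 \cdot 80338} = \frac{1}{3} \cdot \frac{1}{80338} = \frac{1}{241014} \approx 4.1491 \cdot 10^{-6}$)
$n{\left(l,G \right)} = 99576$
$z + n{\left(S,-1935 \right)} = \frac{1}{241014} + 99576 = \frac{23999210065}{241014}$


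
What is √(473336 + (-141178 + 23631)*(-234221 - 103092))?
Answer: √39650604547 ≈ 1.9912e+5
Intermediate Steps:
√(473336 + (-141178 + 23631)*(-234221 - 103092)) = √(473336 - 117547*(-337313)) = √(473336 + 39650131211) = √39650604547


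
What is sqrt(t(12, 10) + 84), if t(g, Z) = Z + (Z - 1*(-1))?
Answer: sqrt(105) ≈ 10.247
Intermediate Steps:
t(g, Z) = 1 + 2*Z (t(g, Z) = Z + (Z + 1) = Z + (1 + Z) = 1 + 2*Z)
sqrt(t(12, 10) + 84) = sqrt((1 + 2*10) + 84) = sqrt((1 + 20) + 84) = sqrt(21 + 84) = sqrt(105)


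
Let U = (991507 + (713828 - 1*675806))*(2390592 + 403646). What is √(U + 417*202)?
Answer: 2*√719187284534 ≈ 1.6961e+6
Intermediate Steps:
U = 2876749053902 (U = (991507 + (713828 - 675806))*2794238 = (991507 + 38022)*2794238 = 1029529*2794238 = 2876749053902)
√(U + 417*202) = √(2876749053902 + 417*202) = √(2876749053902 + 84234) = √2876749138136 = 2*√719187284534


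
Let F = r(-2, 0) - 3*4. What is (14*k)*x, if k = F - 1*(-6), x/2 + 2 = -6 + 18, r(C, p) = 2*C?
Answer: -2800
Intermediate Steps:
F = -16 (F = 2*(-2) - 3*4 = -4 - 12 = -16)
x = 20 (x = -4 + 2*(-6 + 18) = -4 + 2*12 = -4 + 24 = 20)
k = -10 (k = -16 - 1*(-6) = -16 + 6 = -10)
(14*k)*x = (14*(-10))*20 = -140*20 = -2800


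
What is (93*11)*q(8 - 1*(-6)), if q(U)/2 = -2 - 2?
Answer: -8184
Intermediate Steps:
q(U) = -8 (q(U) = 2*(-2 - 2) = 2*(-4) = -8)
(93*11)*q(8 - 1*(-6)) = (93*11)*(-8) = 1023*(-8) = -8184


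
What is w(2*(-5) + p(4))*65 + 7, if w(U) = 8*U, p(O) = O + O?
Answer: -1033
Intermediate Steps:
p(O) = 2*O
w(2*(-5) + p(4))*65 + 7 = (8*(2*(-5) + 2*4))*65 + 7 = (8*(-10 + 8))*65 + 7 = (8*(-2))*65 + 7 = -16*65 + 7 = -1040 + 7 = -1033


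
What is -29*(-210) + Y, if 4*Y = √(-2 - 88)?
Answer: 6090 + 3*I*√10/4 ≈ 6090.0 + 2.3717*I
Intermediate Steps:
Y = 3*I*√10/4 (Y = √(-2 - 88)/4 = √(-90)/4 = (3*I*√10)/4 = 3*I*√10/4 ≈ 2.3717*I)
-29*(-210) + Y = -29*(-210) + 3*I*√10/4 = 6090 + 3*I*√10/4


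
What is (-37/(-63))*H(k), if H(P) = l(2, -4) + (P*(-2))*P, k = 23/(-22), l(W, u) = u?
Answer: -18463/5082 ≈ -3.6330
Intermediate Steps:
k = -23/22 (k = 23*(-1/22) = -23/22 ≈ -1.0455)
H(P) = -4 - 2*P² (H(P) = -4 + (P*(-2))*P = -4 + (-2*P)*P = -4 - 2*P²)
(-37/(-63))*H(k) = (-37/(-63))*(-4 - 2*(-23/22)²) = (-37*(-1/63))*(-4 - 2*529/484) = 37*(-4 - 529/242)/63 = (37/63)*(-1497/242) = -18463/5082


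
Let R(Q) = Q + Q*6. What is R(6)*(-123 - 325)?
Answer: -18816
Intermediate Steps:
R(Q) = 7*Q (R(Q) = Q + 6*Q = 7*Q)
R(6)*(-123 - 325) = (7*6)*(-123 - 325) = 42*(-448) = -18816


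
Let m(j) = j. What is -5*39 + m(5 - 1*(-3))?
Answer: -187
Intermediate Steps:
-5*39 + m(5 - 1*(-3)) = -5*39 + (5 - 1*(-3)) = -195 + (5 + 3) = -195 + 8 = -187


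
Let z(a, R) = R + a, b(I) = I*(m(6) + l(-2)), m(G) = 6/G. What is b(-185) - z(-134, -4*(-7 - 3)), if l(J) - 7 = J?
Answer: -1016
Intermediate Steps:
l(J) = 7 + J
b(I) = 6*I (b(I) = I*(6/6 + (7 - 2)) = I*(6*(⅙) + 5) = I*(1 + 5) = I*6 = 6*I)
b(-185) - z(-134, -4*(-7 - 3)) = 6*(-185) - (-4*(-7 - 3) - 134) = -1110 - (-4*(-10) - 134) = -1110 - (40 - 134) = -1110 - 1*(-94) = -1110 + 94 = -1016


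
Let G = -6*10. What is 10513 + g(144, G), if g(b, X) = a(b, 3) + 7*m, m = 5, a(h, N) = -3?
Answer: 10545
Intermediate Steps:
G = -60
g(b, X) = 32 (g(b, X) = -3 + 7*5 = -3 + 35 = 32)
10513 + g(144, G) = 10513 + 32 = 10545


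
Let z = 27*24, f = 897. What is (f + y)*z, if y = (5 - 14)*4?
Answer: 557928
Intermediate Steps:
y = -36 (y = -9*4 = -36)
z = 648
(f + y)*z = (897 - 36)*648 = 861*648 = 557928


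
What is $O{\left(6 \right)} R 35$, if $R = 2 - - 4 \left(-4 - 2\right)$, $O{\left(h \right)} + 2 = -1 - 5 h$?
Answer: $25410$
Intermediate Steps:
$O{\left(h \right)} = -3 - 5 h$ ($O{\left(h \right)} = -2 - \left(1 + 5 h\right) = -3 - 5 h$)
$R = -22$ ($R = 2 - - 4 \left(-4 - 2\right) = 2 - \left(-4\right) \left(-6\right) = 2 - 24 = -22$)
$O{\left(6 \right)} R 35 = \left(-3 - 30\right) \left(-22\right) 35 = \left(-33\right) \left(-22\right) 35 = 726 \cdot 35 = 25410$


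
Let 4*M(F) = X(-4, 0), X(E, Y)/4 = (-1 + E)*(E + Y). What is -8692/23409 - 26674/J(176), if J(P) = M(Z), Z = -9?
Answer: -312292753/234090 ≈ -1334.1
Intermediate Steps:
X(E, Y) = 4*(-1 + E)*(E + Y) (X(E, Y) = 4*((-1 + E)*(E + Y)) = 4*(-1 + E)*(E + Y))
M(F) = 20 (M(F) = (-4*(-4) - 4*0 + 4*(-4)² + 4*(-4)*0)/4 = (16 + 0 + 4*16 + 0)/4 = (16 + 0 + 64 + 0)/4 = (¼)*80 = 20)
J(P) = 20
-8692/23409 - 26674/J(176) = -8692/23409 - 26674/20 = -8692*1/23409 - 26674*1/20 = -8692/23409 - 13337/10 = -312292753/234090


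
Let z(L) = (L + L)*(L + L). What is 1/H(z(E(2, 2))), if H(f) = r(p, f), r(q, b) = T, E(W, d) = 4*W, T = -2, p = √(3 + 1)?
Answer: -½ ≈ -0.50000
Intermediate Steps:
p = 2 (p = √4 = 2)
r(q, b) = -2
z(L) = 4*L² (z(L) = (2*L)*(2*L) = 4*L²)
H(f) = -2
1/H(z(E(2, 2))) = 1/(-2) = -½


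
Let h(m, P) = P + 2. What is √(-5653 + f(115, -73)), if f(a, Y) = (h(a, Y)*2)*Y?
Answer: √4713 ≈ 68.651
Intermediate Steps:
h(m, P) = 2 + P
f(a, Y) = Y*(4 + 2*Y) (f(a, Y) = ((2 + Y)*2)*Y = (4 + 2*Y)*Y = Y*(4 + 2*Y))
√(-5653 + f(115, -73)) = √(-5653 + 2*(-73)*(2 - 73)) = √(-5653 + 2*(-73)*(-71)) = √(-5653 + 10366) = √4713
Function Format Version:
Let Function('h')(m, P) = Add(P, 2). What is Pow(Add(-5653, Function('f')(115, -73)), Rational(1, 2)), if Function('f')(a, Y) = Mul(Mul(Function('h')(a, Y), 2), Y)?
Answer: Pow(4713, Rational(1, 2)) ≈ 68.651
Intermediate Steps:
Function('h')(m, P) = Add(2, P)
Function('f')(a, Y) = Mul(Y, Add(4, Mul(2, Y))) (Function('f')(a, Y) = Mul(Mul(Add(2, Y), 2), Y) = Mul(Add(4, Mul(2, Y)), Y) = Mul(Y, Add(4, Mul(2, Y))))
Pow(Add(-5653, Function('f')(115, -73)), Rational(1, 2)) = Pow(Add(-5653, Mul(2, -73, Add(2, -73))), Rational(1, 2)) = Pow(Add(-5653, Mul(2, -73, -71)), Rational(1, 2)) = Pow(Add(-5653, 10366), Rational(1, 2)) = Pow(4713, Rational(1, 2))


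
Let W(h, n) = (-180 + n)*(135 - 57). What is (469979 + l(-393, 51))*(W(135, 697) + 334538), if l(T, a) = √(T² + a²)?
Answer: 176178207856 + 5622960*√698 ≈ 1.7633e+11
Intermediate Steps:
W(h, n) = -14040 + 78*n (W(h, n) = (-180 + n)*78 = -14040 + 78*n)
(469979 + l(-393, 51))*(W(135, 697) + 334538) = (469979 + √((-393)² + 51²))*((-14040 + 78*697) + 334538) = (469979 + √(154449 + 2601))*((-14040 + 54366) + 334538) = (469979 + √157050)*(40326 + 334538) = (469979 + 15*√698)*374864 = 176178207856 + 5622960*√698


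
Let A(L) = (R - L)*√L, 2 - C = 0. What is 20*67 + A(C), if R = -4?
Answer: 1340 - 6*√2 ≈ 1331.5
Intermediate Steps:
C = 2 (C = 2 - 1*0 = 2 + 0 = 2)
A(L) = √L*(-4 - L) (A(L) = (-4 - L)*√L = √L*(-4 - L))
20*67 + A(C) = 20*67 + √2*(-4 - 1*2) = 1340 + √2*(-4 - 2) = 1340 + √2*(-6) = 1340 - 6*√2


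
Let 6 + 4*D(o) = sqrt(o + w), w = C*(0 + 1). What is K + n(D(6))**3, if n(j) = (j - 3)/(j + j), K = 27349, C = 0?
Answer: 27355137/1000 + 891*sqrt(6)/500 ≈ 27360.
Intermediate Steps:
w = 0 (w = 0*(0 + 1) = 0*1 = 0)
D(o) = -3/2 + sqrt(o)/4 (D(o) = -3/2 + sqrt(o + 0)/4 = -3/2 + sqrt(o)/4)
n(j) = (-3 + j)/(2*j) (n(j) = (-3 + j)/((2*j)) = (-3 + j)*(1/(2*j)) = (-3 + j)/(2*j))
K + n(D(6))**3 = 27349 + ((-3 + (-3/2 + sqrt(6)/4))/(2*(-3/2 + sqrt(6)/4)))**3 = 27349 + ((-9/2 + sqrt(6)/4)/(2*(-3/2 + sqrt(6)/4)))**3 = 27349 + (-9/2 + sqrt(6)/4)**3/(8*(-3/2 + sqrt(6)/4)**3)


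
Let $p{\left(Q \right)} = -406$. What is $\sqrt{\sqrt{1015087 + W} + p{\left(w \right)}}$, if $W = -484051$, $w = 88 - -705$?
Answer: $\sqrt{-406 + 18 \sqrt{1639}} \approx 17.964$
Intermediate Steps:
$w = 793$ ($w = 88 + 705 = 793$)
$\sqrt{\sqrt{1015087 + W} + p{\left(w \right)}} = \sqrt{\sqrt{1015087 - 484051} - 406} = \sqrt{\sqrt{531036} - 406} = \sqrt{18 \sqrt{1639} - 406} = \sqrt{-406 + 18 \sqrt{1639}}$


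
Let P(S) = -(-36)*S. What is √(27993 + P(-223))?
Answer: 11*√165 ≈ 141.30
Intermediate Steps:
P(S) = 36*S
√(27993 + P(-223)) = √(27993 + 36*(-223)) = √(27993 - 8028) = √19965 = 11*√165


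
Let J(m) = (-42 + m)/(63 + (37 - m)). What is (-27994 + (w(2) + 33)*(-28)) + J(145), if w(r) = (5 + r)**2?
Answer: -1363153/45 ≈ -30292.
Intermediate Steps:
J(m) = (-42 + m)/(100 - m)
(-27994 + (w(2) + 33)*(-28)) + J(145) = (-27994 + ((5 + 2)**2 + 33)*(-28)) + (42 - 1*145)/(-100 + 145) = (-27994 + (7**2 + 33)*(-28)) + (42 - 145)/45 = (-27994 + (49 + 33)*(-28)) + (1/45)*(-103) = (-27994 + 82*(-28)) - 103/45 = (-27994 - 2296) - 103/45 = -30290 - 103/45 = -1363153/45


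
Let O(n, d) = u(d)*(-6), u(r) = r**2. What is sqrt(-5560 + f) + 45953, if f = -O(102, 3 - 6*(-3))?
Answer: 45953 + I*sqrt(2914) ≈ 45953.0 + 53.982*I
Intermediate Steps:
O(n, d) = -6*d**2 (O(n, d) = d**2*(-6) = -6*d**2)
f = 2646 (f = -(-6)*(3 - 6*(-3))**2 = -(-6)*(3 + 18)**2 = -(-6)*21**2 = -(-6)*441 = -1*(-2646) = 2646)
sqrt(-5560 + f) + 45953 = sqrt(-5560 + 2646) + 45953 = sqrt(-2914) + 45953 = I*sqrt(2914) + 45953 = 45953 + I*sqrt(2914)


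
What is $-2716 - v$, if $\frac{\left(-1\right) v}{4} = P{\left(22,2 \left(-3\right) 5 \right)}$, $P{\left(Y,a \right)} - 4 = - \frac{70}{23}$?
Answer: $- \frac{62380}{23} \approx -2712.2$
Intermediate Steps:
$P{\left(Y,a \right)} = \frac{22}{23}$ ($P{\left(Y,a \right)} = 4 - \frac{70}{23} = \frac{22}{23}$)
$v = - \frac{88}{23}$ ($v = \left(-4\right) \frac{22}{23} = - \frac{88}{23} \approx -3.8261$)
$-2716 - v = -2716 - - \frac{88}{23} = -2716 + \frac{88}{23} = - \frac{62380}{23}$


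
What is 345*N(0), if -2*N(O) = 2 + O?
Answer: -345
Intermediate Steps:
N(O) = -1 - O/2 (N(O) = -(2 + O)/2 = -1 - O/2)
345*N(0) = 345*(-1 - 1/2*0) = 345*(-1 + 0) = 345*(-1) = -345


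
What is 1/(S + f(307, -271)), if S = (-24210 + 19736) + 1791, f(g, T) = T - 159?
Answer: -1/3113 ≈ -0.00032123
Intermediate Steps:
f(g, T) = -159 + T
S = -2683 (S = -4474 + 1791 = -2683)
1/(S + f(307, -271)) = 1/(-2683 + (-159 - 271)) = 1/(-2683 - 430) = 1/(-3113) = -1/3113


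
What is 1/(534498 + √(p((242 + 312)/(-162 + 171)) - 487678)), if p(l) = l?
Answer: 2405241/1285598698292 - 3*I*√1097137/1285598698292 ≈ 1.8709e-6 - 2.4443e-9*I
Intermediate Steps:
1/(534498 + √(p((242 + 312)/(-162 + 171)) - 487678)) = 1/(534498 + √((242 + 312)/(-162 + 171) - 487678)) = 1/(534498 + √(554/9 - 487678)) = 1/(534498 + √(-4388548/9)) = 1/(534498 + 2*I*√1097137/3)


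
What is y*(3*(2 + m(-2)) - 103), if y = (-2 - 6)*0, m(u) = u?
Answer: 0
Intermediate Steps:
y = 0 (y = -8*0 = 0)
y*(3*(2 + m(-2)) - 103) = 0*(3*(2 - 2) - 103) = 0*(3*0 - 103) = 0*(0 - 103) = 0*(-103) = 0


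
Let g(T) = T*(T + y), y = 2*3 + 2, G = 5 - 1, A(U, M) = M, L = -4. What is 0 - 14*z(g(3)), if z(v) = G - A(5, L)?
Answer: -112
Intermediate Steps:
G = 4
y = 8 (y = 6 + 2 = 8)
g(T) = T*(8 + T) (g(T) = T*(T + 8) = T*(8 + T))
z(v) = 8 (z(v) = 4 - 1*(-4) = 4 + 4 = 8)
0 - 14*z(g(3)) = 0 - 14*8 = 0 - 112 = -112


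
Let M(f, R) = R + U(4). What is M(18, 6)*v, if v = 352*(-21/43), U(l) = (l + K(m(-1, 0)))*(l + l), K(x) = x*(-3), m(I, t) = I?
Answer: -458304/43 ≈ -10658.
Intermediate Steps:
K(x) = -3*x
U(l) = 2*l*(3 + l) (U(l) = (l - 3*(-1))*(l + l) = (l + 3)*(2*l) = (3 + l)*(2*l) = 2*l*(3 + l))
M(f, R) = 56 + R (M(f, R) = R + 2*4*(3 + 4) = R + 2*4*7 = R + 56 = 56 + R)
v = -7392/43 (v = 352*(-21*1/43) = 352*(-21/43) = -7392/43 ≈ -171.91)
M(18, 6)*v = (56 + 6)*(-7392/43) = 62*(-7392/43) = -458304/43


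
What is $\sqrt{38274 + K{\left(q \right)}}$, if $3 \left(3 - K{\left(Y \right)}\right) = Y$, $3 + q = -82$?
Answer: $\frac{2 \sqrt{86187}}{3} \approx 195.72$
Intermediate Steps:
$q = -85$ ($q = -3 - 82 = -85$)
$K{\left(Y \right)} = 3 - \frac{Y}{3}$
$\sqrt{38274 + K{\left(q \right)}} = \sqrt{38274 + \left(3 - - \frac{85}{3}\right)} = \sqrt{38274 + \left(3 + \frac{85}{3}\right)} = \sqrt{38274 + \frac{94}{3}} = \sqrt{\frac{114916}{3}} = \frac{2 \sqrt{86187}}{3}$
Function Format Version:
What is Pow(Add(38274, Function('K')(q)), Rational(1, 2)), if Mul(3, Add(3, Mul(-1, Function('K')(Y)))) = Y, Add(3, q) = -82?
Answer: Mul(Rational(2, 3), Pow(86187, Rational(1, 2))) ≈ 195.72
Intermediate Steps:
q = -85 (q = Add(-3, -82) = -85)
Function('K')(Y) = Add(3, Mul(Rational(-1, 3), Y))
Pow(Add(38274, Function('K')(q)), Rational(1, 2)) = Pow(Add(38274, Add(3, Mul(Rational(-1, 3), -85))), Rational(1, 2)) = Pow(Add(38274, Add(3, Rational(85, 3))), Rational(1, 2)) = Pow(Add(38274, Rational(94, 3)), Rational(1, 2)) = Pow(Rational(114916, 3), Rational(1, 2)) = Mul(Rational(2, 3), Pow(86187, Rational(1, 2)))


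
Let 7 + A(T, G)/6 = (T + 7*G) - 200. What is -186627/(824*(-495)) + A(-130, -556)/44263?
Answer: -696292073/6017997480 ≈ -0.11570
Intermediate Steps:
A(T, G) = -1242 + 6*T + 42*G (A(T, G) = -42 + 6*((T + 7*G) - 200) = -42 + 6*(-200 + T + 7*G) = -42 + (-1200 + 6*T + 42*G) = -1242 + 6*T + 42*G)
-186627/(824*(-495)) + A(-130, -556)/44263 = -186627/(824*(-495)) + (-1242 + 6*(-130) + 42*(-556))/44263 = -186627/(-407880) + (-1242 - 780 - 23352)*(1/44263) = -186627*(-1/407880) - 25374*1/44263 = 62209/135960 - 25374/44263 = -696292073/6017997480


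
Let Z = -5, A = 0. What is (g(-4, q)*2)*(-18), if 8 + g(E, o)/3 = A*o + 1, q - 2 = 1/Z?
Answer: 756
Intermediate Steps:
q = 9/5 (q = 2 + 1/(-5) = 2 - ⅕ = 9/5 ≈ 1.8000)
g(E, o) = -21 (g(E, o) = -24 + 3*(0*o + 1) = -24 + 3*(0 + 1) = -24 + 3*1 = -24 + 3 = -21)
(g(-4, q)*2)*(-18) = -21*2*(-18) = -42*(-18) = 756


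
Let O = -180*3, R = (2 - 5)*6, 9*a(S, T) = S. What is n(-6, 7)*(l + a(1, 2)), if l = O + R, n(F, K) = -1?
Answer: 5021/9 ≈ 557.89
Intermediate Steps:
a(S, T) = S/9
R = -18 (R = -3*6 = -18)
O = -540 (O = -30*18 = -540)
l = -558 (l = -540 - 18 = -558)
n(-6, 7)*(l + a(1, 2)) = -(-558 + (⅑)*1) = -(-558 + ⅑) = -1*(-5021/9) = 5021/9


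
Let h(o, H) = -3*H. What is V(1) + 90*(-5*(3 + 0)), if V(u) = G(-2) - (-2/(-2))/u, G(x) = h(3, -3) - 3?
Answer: -1345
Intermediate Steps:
G(x) = 6 (G(x) = -3*(-3) - 3 = 9 - 3 = 6)
V(u) = 6 - 1/u (V(u) = 6 - (-2/(-2))/u = 6 - (-2*(-1/2))/u = 6 - 1/u)
V(1) + 90*(-5*(3 + 0)) = (6 - 1/1) + 90*(-5*(3 + 0)) = (6 - 1*1) + 90*(-5*3) = (6 - 1) + 90*(-15) = 5 - 1350 = -1345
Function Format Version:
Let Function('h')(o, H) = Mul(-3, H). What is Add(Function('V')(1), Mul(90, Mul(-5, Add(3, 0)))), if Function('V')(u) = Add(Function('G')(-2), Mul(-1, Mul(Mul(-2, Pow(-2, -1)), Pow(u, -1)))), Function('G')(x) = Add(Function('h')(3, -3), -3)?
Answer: -1345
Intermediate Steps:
Function('G')(x) = 6 (Function('G')(x) = Add(Mul(-3, -3), -3) = Add(9, -3) = 6)
Function('V')(u) = Add(6, Mul(-1, Pow(u, -1))) (Function('V')(u) = Add(6, Mul(-1, Mul(Mul(-2, Pow(-2, -1)), Pow(u, -1)))) = Add(6, Mul(-1, Mul(Mul(-2, Rational(-1, 2)), Pow(u, -1)))) = Add(6, Mul(-1, Mul(1, Pow(u, -1)))) = Add(6, Mul(-1, Pow(u, -1))))
Add(Function('V')(1), Mul(90, Mul(-5, Add(3, 0)))) = Add(Add(6, Mul(-1, Pow(1, -1))), Mul(90, Mul(-5, Add(3, 0)))) = Add(Add(6, Mul(-1, 1)), Mul(90, Mul(-5, 3))) = Add(Add(6, -1), Mul(90, -15)) = Add(5, -1350) = -1345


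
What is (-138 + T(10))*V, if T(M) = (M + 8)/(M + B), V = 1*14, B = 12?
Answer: -21126/11 ≈ -1920.5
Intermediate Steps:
V = 14
T(M) = (8 + M)/(12 + M) (T(M) = (M + 8)/(M + 12) = (8 + M)/(12 + M))
(-138 + T(10))*V = (-138 + (8 + 10)/(12 + 10))*14 = (-138 + 18/22)*14 = (-138 + (1/22)*18)*14 = (-138 + 9/11)*14 = -1509/11*14 = -21126/11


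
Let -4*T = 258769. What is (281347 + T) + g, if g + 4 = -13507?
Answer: 812575/4 ≈ 2.0314e+5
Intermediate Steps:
T = -258769/4 (T = -¼*258769 = -258769/4 ≈ -64692.)
g = -13511 (g = -4 - 13507 = -13511)
(281347 + T) + g = (281347 - 258769/4) - 13511 = 866619/4 - 13511 = 812575/4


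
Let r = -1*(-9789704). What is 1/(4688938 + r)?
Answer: 1/14478642 ≈ 6.9067e-8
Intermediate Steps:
r = 9789704
1/(4688938 + r) = 1/(4688938 + 9789704) = 1/14478642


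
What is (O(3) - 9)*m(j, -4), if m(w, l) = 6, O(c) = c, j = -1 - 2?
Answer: -36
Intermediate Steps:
j = -3
(O(3) - 9)*m(j, -4) = (3 - 9)*6 = -6*6 = -36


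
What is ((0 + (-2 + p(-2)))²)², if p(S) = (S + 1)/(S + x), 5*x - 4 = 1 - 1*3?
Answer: 14641/4096 ≈ 3.5745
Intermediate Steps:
x = ⅖ (x = ⅘ + (1 - 1*3)/5 = ⅘ + (1 - 3)/5 = ⅘ + (⅕)*(-2) = ⅘ - ⅖ = ⅖ ≈ 0.40000)
p(S) = (1 + S)/(⅖ + S) (p(S) = (S + 1)/(S + ⅖) = (1 + S)/(⅖ + S))
((0 + (-2 + p(-2)))²)² = ((0 + (-2 + 5*(1 - 2)/(2 + 5*(-2))))²)² = ((0 + (-2 + 5*(-1)/(2 - 10)))²)² = ((0 + (-2 + 5*(-1)/(-8)))²)² = ((0 + (-2 + 5*(-⅛)*(-1)))²)² = ((0 + (-2 + 5/8))²)² = ((0 - 11/8)²)² = ((-11/8)²)² = (121/64)² = 14641/4096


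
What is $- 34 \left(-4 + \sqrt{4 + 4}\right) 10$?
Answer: $1360 - 680 \sqrt{2} \approx 398.33$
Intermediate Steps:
$- 34 \left(-4 + \sqrt{4 + 4}\right) 10 = - 34 \left(-4 + \sqrt{8}\right) 10 = - 34 \left(-4 + 2 \sqrt{2}\right) 10 = - 34 \left(-40 + 20 \sqrt{2}\right) = 1360 - 680 \sqrt{2}$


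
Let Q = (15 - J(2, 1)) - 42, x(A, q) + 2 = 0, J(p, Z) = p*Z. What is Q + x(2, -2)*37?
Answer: -103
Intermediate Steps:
J(p, Z) = Z*p
x(A, q) = -2 (x(A, q) = -2 + 0 = -2)
Q = -29 (Q = (15 - 2) - 42 = 13 - 42 = -29)
Q + x(2, -2)*37 = -29 - 2*37 = -29 - 74 = -103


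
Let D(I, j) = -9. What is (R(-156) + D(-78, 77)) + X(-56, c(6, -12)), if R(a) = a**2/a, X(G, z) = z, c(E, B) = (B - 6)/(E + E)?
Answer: -333/2 ≈ -166.50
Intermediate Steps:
c(E, B) = (-6 + B)/(2*E) (c(E, B) = (-6 + B)/((2*E)) = (-6 + B)*(1/(2*E)) = (-6 + B)/(2*E))
R(a) = a
(R(-156) + D(-78, 77)) + X(-56, c(6, -12)) = (-156 - 9) + (1/2)*(-6 - 12)/6 = -165 + (1/2)*(1/6)*(-18) = -165 - 3/2 = -333/2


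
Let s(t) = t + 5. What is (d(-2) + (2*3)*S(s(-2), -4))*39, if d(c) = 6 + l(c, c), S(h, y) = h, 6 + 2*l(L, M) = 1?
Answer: 1677/2 ≈ 838.50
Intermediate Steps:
l(L, M) = -5/2 (l(L, M) = -3 + (1/2)*1 = -3 + 1/2 = -5/2)
s(t) = 5 + t
d(c) = 7/2 (d(c) = 6 - 5/2 = 7/2)
(d(-2) + (2*3)*S(s(-2), -4))*39 = (7/2 + (2*3)*(5 - 2))*39 = (7/2 + 6*3)*39 = (7/2 + 18)*39 = (43/2)*39 = 1677/2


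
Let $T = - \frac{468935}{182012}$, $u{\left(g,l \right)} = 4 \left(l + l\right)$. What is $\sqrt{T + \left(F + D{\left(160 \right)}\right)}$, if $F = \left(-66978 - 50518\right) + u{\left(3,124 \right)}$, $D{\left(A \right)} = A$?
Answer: $\frac{i \sqrt{963593053785689}}{91006} \approx 341.1 i$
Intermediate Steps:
$u{\left(g,l \right)} = 8 l$ ($u{\left(g,l \right)} = 4 \cdot 2 l = 8 l$)
$T = - \frac{468935}{182012}$ ($T = \left(-468935\right) \frac{1}{182012} = - \frac{468935}{182012} \approx -2.5764$)
$F = -116504$ ($F = \left(-66978 - 50518\right) + 8 \cdot 124 = -117496 + 992 = -116504$)
$\sqrt{T + \left(F + D{\left(160 \right)}\right)} = \sqrt{- \frac{468935}{182012} + \left(-116504 + 160\right)} = \sqrt{- \frac{468935}{182012} - 116344} = \sqrt{- \frac{21176473063}{182012}} = \frac{i \sqrt{963593053785689}}{91006}$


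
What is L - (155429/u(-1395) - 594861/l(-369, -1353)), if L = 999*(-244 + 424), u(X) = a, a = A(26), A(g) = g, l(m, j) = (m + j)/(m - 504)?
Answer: 1773783940/3731 ≈ 4.7542e+5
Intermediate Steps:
l(m, j) = (j + m)/(-504 + m)
a = 26
u(X) = 26
L = 179820 (L = 999*180 = 179820)
L - (155429/u(-1395) - 594861/l(-369, -1353)) = 179820 - (155429/26 - 594861*(-504 - 369)/(-1353 - 369)) = 179820 - (155429*(1/26) - 594861/(-1722/(-873))) = 179820 - (155429/26 - 594861/((-1/873*(-1722)))) = 179820 - (155429/26 - 594861/574/291) = 179820 - (155429/26 - 594861*291/574) = 179820 - (155429/26 - 173104551/574) = 179820 - 1*(-1102875520/3731) = 179820 + 1102875520/3731 = 1773783940/3731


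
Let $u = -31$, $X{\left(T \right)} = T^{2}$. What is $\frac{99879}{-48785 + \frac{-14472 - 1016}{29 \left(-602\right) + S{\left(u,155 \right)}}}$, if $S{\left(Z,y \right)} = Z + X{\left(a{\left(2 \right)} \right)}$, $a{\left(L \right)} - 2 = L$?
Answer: $- \frac{581728589}{284134939} \approx -2.0474$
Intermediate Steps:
$a{\left(L \right)} = 2 + L$
$S{\left(Z,y \right)} = 16 + Z$ ($S{\left(Z,y \right)} = Z + \left(2 + 2\right)^{2} = Z + 4^{2} = Z + 16 = 16 + Z$)
$\frac{99879}{-48785 + \frac{-14472 - 1016}{29 \left(-602\right) + S{\left(u,155 \right)}}} = \frac{99879}{-48785 + \frac{-14472 - 1016}{29 \left(-602\right) + \left(16 - 31\right)}} = \frac{99879}{-48785 - \frac{15488}{-17458 - 15}} = \frac{99879}{-48785 - \frac{15488}{-17473}} = \frac{99879}{-48785 - - \frac{15488}{17473}} = \frac{99879}{-48785 + \frac{15488}{17473}} = \frac{99879}{- \frac{852404817}{17473}} = 99879 \left(- \frac{17473}{852404817}\right) = - \frac{581728589}{284134939}$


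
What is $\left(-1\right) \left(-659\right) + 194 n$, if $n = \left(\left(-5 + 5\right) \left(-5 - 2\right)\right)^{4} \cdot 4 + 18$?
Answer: $4151$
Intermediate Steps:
$n = 18$ ($n = \left(0 \left(-7\right)\right)^{4} \cdot 4 + 18 = 0^{4} \cdot 4 + 18 = 0 \cdot 4 + 18 = 0 + 18 = 18$)
$\left(-1\right) \left(-659\right) + 194 n = \left(-1\right) \left(-659\right) + 194 \cdot 18 = 659 + 3492 = 4151$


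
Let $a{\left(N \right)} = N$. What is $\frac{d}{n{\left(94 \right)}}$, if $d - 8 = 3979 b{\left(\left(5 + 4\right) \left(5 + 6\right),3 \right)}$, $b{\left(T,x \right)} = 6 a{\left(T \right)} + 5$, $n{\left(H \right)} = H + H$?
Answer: $\frac{2383429}{188} \approx 12678.0$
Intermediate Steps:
$n{\left(H \right)} = 2 H$
$b{\left(T,x \right)} = 5 + 6 T$ ($b{\left(T,x \right)} = 6 T + 5 = 5 + 6 T$)
$d = 2383429$ ($d = 8 + 3979 \left(5 + 6 \left(5 + 4\right) \left(5 + 6\right)\right) = 8 + 3979 \left(5 + 6 \cdot 9 \cdot 11\right) = 8 + 3979 \left(5 + 6 \cdot 99\right) = 8 + 3979 \left(5 + 594\right) = 8 + 3979 \cdot 599 = 8 + 2383421 = 2383429$)
$\frac{d}{n{\left(94 \right)}} = \frac{2383429}{2 \cdot 94} = \frac{2383429}{188}$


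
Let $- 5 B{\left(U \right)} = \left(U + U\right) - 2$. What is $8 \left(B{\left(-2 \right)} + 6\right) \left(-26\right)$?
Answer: $- \frac{7488}{5} \approx -1497.6$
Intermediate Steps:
$B{\left(U \right)} = \frac{2}{5} - \frac{2 U}{5}$ ($B{\left(U \right)} = - \frac{\left(U + U\right) - 2}{5} = - \frac{2 U - 2}{5} = - \frac{-2 + 2 U}{5} = \frac{2}{5} - \frac{2 U}{5}$)
$8 \left(B{\left(-2 \right)} + 6\right) \left(-26\right) = 8 \left(\left(\frac{2}{5} - - \frac{4}{5}\right) + 6\right) \left(-26\right) = 8 \left(\left(\frac{2}{5} + \frac{4}{5}\right) + 6\right) \left(-26\right) = 8 \left(\frac{6}{5} + 6\right) \left(-26\right) = 8 \cdot \frac{36}{5} \left(-26\right) = \frac{288}{5} \left(-26\right) = - \frac{7488}{5}$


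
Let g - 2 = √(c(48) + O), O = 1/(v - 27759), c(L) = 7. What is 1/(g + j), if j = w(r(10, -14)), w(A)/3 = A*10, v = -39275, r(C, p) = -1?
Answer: -1876952/52085419 - 11*√259957298/52085419 ≈ -0.039441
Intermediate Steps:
w(A) = 30*A (w(A) = 3*(A*10) = 3*(10*A) = 30*A)
O = -1/67034 (O = 1/(-39275 - 27759) = 1/(-67034) = -1/67034 ≈ -1.4918e-5)
j = -30 (j = 30*(-1) = -30)
g = 2 + √259957298/6094 (g = 2 + √(7 - 1/67034) = 2 + √(469237/67034) = 2 + √259957298/6094 ≈ 4.6458)
1/(g + j) = 1/((2 + √259957298/6094) - 30) = 1/(-28 + √259957298/6094)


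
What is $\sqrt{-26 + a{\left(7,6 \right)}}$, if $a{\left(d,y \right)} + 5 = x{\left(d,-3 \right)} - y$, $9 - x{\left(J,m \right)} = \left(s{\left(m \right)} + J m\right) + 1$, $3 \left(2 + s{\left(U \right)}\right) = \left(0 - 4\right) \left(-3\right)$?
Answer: $i \sqrt{10} \approx 3.1623 i$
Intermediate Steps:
$s{\left(U \right)} = 2$ ($s{\left(U \right)} = -2 + \frac{\left(0 - 4\right) \left(-3\right)}{3} = -2 + \frac{\left(-4\right) \left(-3\right)}{3} = -2 + \frac{1}{3} \cdot 12 = -2 + 4 = 2$)
$x{\left(J,m \right)} = 6 - J m$ ($x{\left(J,m \right)} = 9 - \left(\left(2 + J m\right) + 1\right) = 9 - \left(3 + J m\right) = 6 - J m$)
$a{\left(d,y \right)} = 1 - y + 3 d$ ($a{\left(d,y \right)} = -5 - \left(-6 + y + d \left(-3\right)\right) = -5 - \left(-6 + y - 3 d\right) = -5 + \left(6 - y + 3 d\right) = 1 - y + 3 d$)
$\sqrt{-26 + a{\left(7,6 \right)}} = \sqrt{-26 + \left(1 - 6 + 3 \cdot 7\right)} = \sqrt{-26 + \left(1 - 6 + 21\right)} = \sqrt{-26 + 16} = \sqrt{-10} = i \sqrt{10}$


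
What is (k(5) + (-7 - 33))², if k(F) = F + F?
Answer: 900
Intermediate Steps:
k(F) = 2*F
(k(5) + (-7 - 33))² = (2*5 + (-7 - 33))² = (10 - 40)² = (-30)² = 900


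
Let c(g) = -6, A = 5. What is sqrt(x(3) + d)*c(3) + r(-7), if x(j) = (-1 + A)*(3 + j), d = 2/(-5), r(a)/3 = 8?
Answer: 24 - 6*sqrt(590)/5 ≈ -5.1479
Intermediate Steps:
r(a) = 24 (r(a) = 3*8 = 24)
d = -2/5 (d = 2*(-1/5) = -2/5 ≈ -0.40000)
x(j) = 12 + 4*j (x(j) = (-1 + 5)*(3 + j) = 4*(3 + j) = 12 + 4*j)
sqrt(x(3) + d)*c(3) + r(-7) = sqrt((12 + 4*3) - 2/5)*(-6) + 24 = sqrt((12 + 12) - 2/5)*(-6) + 24 = sqrt(24 - 2/5)*(-6) + 24 = sqrt(118/5)*(-6) + 24 = (sqrt(590)/5)*(-6) + 24 = -6*sqrt(590)/5 + 24 = 24 - 6*sqrt(590)/5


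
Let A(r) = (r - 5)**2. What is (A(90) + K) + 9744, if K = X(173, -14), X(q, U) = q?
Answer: 17142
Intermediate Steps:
K = 173
A(r) = (-5 + r)**2
(A(90) + K) + 9744 = ((-5 + 90)**2 + 173) + 9744 = (85**2 + 173) + 9744 = (7225 + 173) + 9744 = 7398 + 9744 = 17142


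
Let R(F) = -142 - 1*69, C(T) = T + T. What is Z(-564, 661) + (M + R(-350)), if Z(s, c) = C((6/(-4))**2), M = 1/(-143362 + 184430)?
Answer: -8480541/41068 ≈ -206.50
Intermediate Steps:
M = 1/41068 ≈ 2.4350e-5
C(T) = 2*T
Z(s, c) = 9/2 (Z(s, c) = 2*(6/(-4))**2 = 2*(6*(-1/4))**2 = 2*(-3/2)**2 = 2*(9/4) = 9/2)
R(F) = -211 (R(F) = -142 - 69 = -211)
Z(-564, 661) + (M + R(-350)) = 9/2 + (1/41068 - 211) = 9/2 - 8665347/41068 = -8480541/41068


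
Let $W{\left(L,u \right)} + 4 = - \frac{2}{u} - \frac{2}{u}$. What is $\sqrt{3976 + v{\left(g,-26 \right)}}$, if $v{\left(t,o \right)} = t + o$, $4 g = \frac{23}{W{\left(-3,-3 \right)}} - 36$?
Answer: $\frac{\sqrt{252086}}{8} \approx 62.76$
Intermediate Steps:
$W{\left(L,u \right)} = -4 - \frac{4}{u}$
$g = - \frac{357}{32}$ ($g = \frac{\frac{23}{-4 - \frac{4}{-3}} - 36}{4} = \frac{\frac{23}{-4 - - \frac{4}{3}} - 36}{4} = \frac{\frac{23}{-4 + \frac{4}{3}} - 36}{4} = \frac{\frac{23}{- \frac{8}{3}} - 36}{4} = \frac{23 \left(- \frac{3}{8}\right) - 36}{4} = \frac{- \frac{69}{8} - 36}{4} = \frac{1}{4} \left(- \frac{357}{8}\right) = - \frac{357}{32} \approx -11.156$)
$v{\left(t,o \right)} = o + t$
$\sqrt{3976 + v{\left(g,-26 \right)}} = \sqrt{3976 - \frac{1189}{32}} = \sqrt{\frac{126043}{32}} = \frac{\sqrt{252086}}{8}$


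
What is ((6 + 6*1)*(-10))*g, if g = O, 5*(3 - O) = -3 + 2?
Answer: -384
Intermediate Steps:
O = 16/5 (O = 3 - (-3 + 2)/5 = 3 - ⅕*(-1) = 3 + ⅕ = 16/5 ≈ 3.2000)
g = 16/5 ≈ 3.2000
((6 + 6*1)*(-10))*g = ((6 + 6*1)*(-10))*(16/5) = ((6 + 6)*(-10))*(16/5) = (12*(-10))*(16/5) = -120*16/5 = -384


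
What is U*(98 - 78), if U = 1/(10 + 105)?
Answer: 4/23 ≈ 0.17391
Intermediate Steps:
U = 1/115 ≈ 0.0086956
U*(98 - 78) = (98 - 78)/115 = (1/115)*20 = 4/23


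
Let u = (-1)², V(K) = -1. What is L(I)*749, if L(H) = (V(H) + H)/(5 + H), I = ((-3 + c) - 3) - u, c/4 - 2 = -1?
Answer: -1498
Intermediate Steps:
c = 4 (c = 8 + 4*(-1) = 8 - 4 = 4)
u = 1
I = -3 (I = ((-3 + 4) - 3) - 1*1 = (1 - 3) - 1 = -2 - 1 = -3)
L(H) = (-1 + H)/(5 + H)
L(I)*749 = ((-1 - 3)/(5 - 3))*749 = (-4/2)*749 = ((½)*(-4))*749 = -2*749 = -1498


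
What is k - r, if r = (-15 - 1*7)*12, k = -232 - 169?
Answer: -137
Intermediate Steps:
k = -401
r = -264 (r = (-15 - 7)*12 = -22*12 = -264)
k - r = -401 - 1*(-264) = -401 + 264 = -137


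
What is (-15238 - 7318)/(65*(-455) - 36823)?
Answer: 11278/33199 ≈ 0.33971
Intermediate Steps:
(-15238 - 7318)/(65*(-455) - 36823) = -22556/(-29575 - 36823) = -22556/(-66398) = -22556*(-1/66398) = 11278/33199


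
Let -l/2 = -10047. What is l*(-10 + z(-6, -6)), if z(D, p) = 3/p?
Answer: -210987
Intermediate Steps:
l = 20094 (l = -2*(-10047) = 20094)
l*(-10 + z(-6, -6)) = 20094*(-10 + 3/(-6)) = 20094*(-10 + 3*(-⅙)) = 20094*(-10 - ½) = 20094*(-21/2) = -210987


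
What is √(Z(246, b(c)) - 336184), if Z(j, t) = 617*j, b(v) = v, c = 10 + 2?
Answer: I*√184402 ≈ 429.42*I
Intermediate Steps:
c = 12
√(Z(246, b(c)) - 336184) = √(617*246 - 336184) = √(151782 - 336184) = √(-184402) = I*√184402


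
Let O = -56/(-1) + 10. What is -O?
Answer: -66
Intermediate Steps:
O = 66 (O = -56*(-1) + 10 = -4*(-14) + 10 = 56 + 10 = 66)
-O = -1*66 = -66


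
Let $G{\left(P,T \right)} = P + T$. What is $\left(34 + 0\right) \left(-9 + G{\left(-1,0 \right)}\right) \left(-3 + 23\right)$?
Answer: $-6800$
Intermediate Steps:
$\left(34 + 0\right) \left(-9 + G{\left(-1,0 \right)}\right) \left(-3 + 23\right) = \left(34 + 0\right) \left(-9 + \left(-1 + 0\right)\right) \left(-3 + 23\right) = 34 \left(-9 - 1\right) 20 = 34 \left(\left(-10\right) 20\right) = 34 \left(-200\right) = -6800$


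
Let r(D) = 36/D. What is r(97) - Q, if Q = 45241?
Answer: -4388341/97 ≈ -45241.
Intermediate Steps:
r(97) - Q = 36/97 - 1*45241 = 36*(1/97) - 45241 = 36/97 - 45241 = -4388341/97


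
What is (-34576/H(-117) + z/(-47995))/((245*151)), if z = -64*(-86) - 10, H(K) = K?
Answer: 236976046/29677468275 ≈ 0.0079851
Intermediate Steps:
z = 5494 (z = 5504 - 10 = 5494)
(-34576/H(-117) + z/(-47995))/((245*151)) = (-34576/(-117) + 5494/(-47995))/((245*151)) = (-34576*(-1/117) + 5494*(-1/47995))/36995 = (34576/117 - 5494/47995)*(1/36995) = (1658832322/5615415)*(1/36995) = 236976046/29677468275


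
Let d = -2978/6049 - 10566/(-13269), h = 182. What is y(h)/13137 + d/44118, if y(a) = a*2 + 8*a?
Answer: 358061870837938/2584409267748447 ≈ 0.13855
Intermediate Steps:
y(a) = 10*a (y(a) = 2*a + 8*a = 10*a)
d = 8132884/26754727 (d = -2978*1/6049 - 10566*(-1/13269) = -2978/6049 + 3522/4423 = 8132884/26754727 ≈ 0.30398)
y(h)/13137 + d/44118 = (10*182)/13137 + (8132884/26754727)/44118 = 1820*(1/13137) + (8132884/26754727)*(1/44118) = 1820/13137 + 4066442/590182522893 = 358061870837938/2584409267748447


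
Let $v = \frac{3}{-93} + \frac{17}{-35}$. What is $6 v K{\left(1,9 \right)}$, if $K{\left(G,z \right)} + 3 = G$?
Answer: $\frac{6744}{1085} \approx 6.2157$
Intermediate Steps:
$K{\left(G,z \right)} = -3 + G$
$v = - \frac{562}{1085}$ ($v = 3 \left(- \frac{1}{93}\right) + 17 \left(- \frac{1}{35}\right) = - \frac{1}{31} - \frac{17}{35} = - \frac{562}{1085} \approx -0.51797$)
$6 v K{\left(1,9 \right)} = 6 \left(- \frac{562}{1085}\right) \left(-3 + 1\right) = \left(- \frac{3372}{1085}\right) \left(-2\right) = \frac{6744}{1085}$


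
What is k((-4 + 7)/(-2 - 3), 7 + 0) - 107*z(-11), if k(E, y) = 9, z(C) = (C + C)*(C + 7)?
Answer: -9407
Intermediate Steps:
z(C) = 2*C*(7 + C) (z(C) = (2*C)*(7 + C) = 2*C*(7 + C))
k((-4 + 7)/(-2 - 3), 7 + 0) - 107*z(-11) = 9 - 214*(-11)*(7 - 11) = 9 - 214*(-11)*(-4) = 9 - 107*88 = 9 - 9416 = -9407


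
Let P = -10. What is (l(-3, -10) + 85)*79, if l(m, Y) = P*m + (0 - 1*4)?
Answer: 8769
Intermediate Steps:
l(m, Y) = -4 - 10*m (l(m, Y) = -10*m + (0 - 1*4) = -10*m + (0 - 4) = -10*m - 4 = -4 - 10*m)
(l(-3, -10) + 85)*79 = ((-4 - 10*(-3)) + 85)*79 = ((-4 + 30) + 85)*79 = (26 + 85)*79 = 111*79 = 8769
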